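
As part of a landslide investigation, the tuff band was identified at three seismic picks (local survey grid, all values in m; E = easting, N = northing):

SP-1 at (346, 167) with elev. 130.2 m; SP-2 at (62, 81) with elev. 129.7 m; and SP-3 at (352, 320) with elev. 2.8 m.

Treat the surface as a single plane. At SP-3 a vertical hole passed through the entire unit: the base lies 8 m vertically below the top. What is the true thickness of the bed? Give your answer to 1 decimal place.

Let the plane be z = a·E + b·N + c.
SP-2−SP-1: −284a − 86b = −0.5;  SP-3−SP-1: 6a + 153b = −127.4.
Solving gives a = 0.25696, b = −0.84276.
|∇z| = √(a²+b²) = 0.88106, so dip δ = arctan(0.88106) = 41.38°.
True thickness = vertical thickness × cos δ = 8 × cos 41.38° = 6.0 m.

6.0 m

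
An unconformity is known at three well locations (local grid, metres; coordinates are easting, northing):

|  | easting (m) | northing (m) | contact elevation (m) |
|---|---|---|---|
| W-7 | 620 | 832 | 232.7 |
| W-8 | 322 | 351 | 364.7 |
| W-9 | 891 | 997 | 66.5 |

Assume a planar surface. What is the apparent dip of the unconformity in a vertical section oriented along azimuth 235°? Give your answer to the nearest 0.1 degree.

26.1°

Two edge vectors: W-7→W-8 = (-298, -481, 132), W-7→W-9 = (271, 165, -166.2).
Normal n = (W-7→W-8) × (W-7→W-9) = (58162.2, -13755.6, 81181).
So ∂z/∂easting = −n_x/n_z = −0.71645 and ∂z/∂northing = −n_y/n_z = 0.16944.
Unit vector along 235° is (sin 235°, cos 235°) = (-0.8192, -0.5736).
Slope in that direction = a·(-0.8192) + b·(-0.5736) = 0.48969.
Apparent dip = arctan|0.48969| = 26.1° (true dip is 36.4°, so apparent ≤ true as expected).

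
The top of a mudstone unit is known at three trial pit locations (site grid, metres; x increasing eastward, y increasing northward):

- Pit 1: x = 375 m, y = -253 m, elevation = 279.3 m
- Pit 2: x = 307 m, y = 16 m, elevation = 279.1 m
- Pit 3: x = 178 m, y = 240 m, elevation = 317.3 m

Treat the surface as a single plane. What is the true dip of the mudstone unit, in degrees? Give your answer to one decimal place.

28.7°

Two edge vectors: Pit 1→Pit 2 = (-68, 269, -0.2), Pit 1→Pit 3 = (-197, 493, 38).
Normal n = (Pit 1→Pit 2) × (Pit 1→Pit 3) = (10320.6, 2623.4, 19469).
So ∂z/∂x = −n_x/n_z = −0.53010 and ∂z/∂y = −n_y/n_z = −0.13475.
Gradient magnitude |∇z| = √(a² + b²) = √(0.28101 + 0.01816) = 0.54696.
True dip = arctan(0.54696) = 28.7°, dipping toward ENE (azimuth ≈ 076°).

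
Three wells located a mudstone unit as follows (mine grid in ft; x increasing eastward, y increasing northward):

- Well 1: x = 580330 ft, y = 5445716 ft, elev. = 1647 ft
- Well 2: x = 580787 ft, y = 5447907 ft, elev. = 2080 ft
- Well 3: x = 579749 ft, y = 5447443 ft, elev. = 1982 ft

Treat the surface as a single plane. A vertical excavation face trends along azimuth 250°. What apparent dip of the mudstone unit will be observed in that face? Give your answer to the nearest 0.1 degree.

Two edge vectors: Well 1→Well 2 = (457, 2191, 433), Well 1→Well 3 = (-581, 1727, 335).
Normal n = (Well 1→Well 2) × (Well 1→Well 3) = (-13806, -404668, 2062210).
So ∂z/∂x = −n_x/n_z = 0.00669 and ∂z/∂y = −n_y/n_z = 0.19623.
Unit vector along 250° is (sin 250°, cos 250°) = (-0.9397, -0.3420).
Slope in that direction = a·(-0.9397) + b·(-0.3420) = −0.07341.
Apparent dip = arctan|0.07341| = 4.2° (true dip is 11.1°, so apparent ≤ true as expected).

4.2°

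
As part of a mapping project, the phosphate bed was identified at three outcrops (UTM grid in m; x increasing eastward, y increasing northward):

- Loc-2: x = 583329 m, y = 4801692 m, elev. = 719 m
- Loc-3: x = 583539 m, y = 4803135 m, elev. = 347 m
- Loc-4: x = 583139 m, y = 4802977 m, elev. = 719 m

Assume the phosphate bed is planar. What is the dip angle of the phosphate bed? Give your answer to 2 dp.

41.61°

Two edge vectors: Loc-2→Loc-3 = (210, 1443, -372), Loc-2→Loc-4 = (-190, 1285, 0).
Normal n = (Loc-2→Loc-3) × (Loc-2→Loc-4) = (478020, 70680, 544020).
So ∂z/∂x = −n_x/n_z = −0.87868 and ∂z/∂y = −n_y/n_z = −0.12992.
Gradient magnitude |∇z| = √(a² + b²) = √(0.77208 + 0.01688) = 0.88823.
True dip = arctan(0.88823) = 41.61°, dipping toward E (azimuth ≈ 082°).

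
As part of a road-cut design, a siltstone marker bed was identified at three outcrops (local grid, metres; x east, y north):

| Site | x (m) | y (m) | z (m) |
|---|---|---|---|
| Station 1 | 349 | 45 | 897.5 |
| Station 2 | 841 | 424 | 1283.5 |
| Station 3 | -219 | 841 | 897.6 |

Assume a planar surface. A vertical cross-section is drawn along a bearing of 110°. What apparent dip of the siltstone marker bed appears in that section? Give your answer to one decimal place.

Let the plane be z = a·x + b·y + c.
Station 2−Station 1: 492a + 379b = 386;  Station 3−Station 1: −568a + 796b = 0.1.
Solving gives a = 0.50621, b = 0.36134.
Unit vector along 110° is (sin 110°, cos 110°) = (0.9397, -0.3420).
Slope in that direction = a·(0.9397) + b·(-0.3420) = 0.35209.
Apparent dip = arctan|0.35209| = 19.4° (true dip is 31.9°, so apparent ≤ true as expected).

19.4°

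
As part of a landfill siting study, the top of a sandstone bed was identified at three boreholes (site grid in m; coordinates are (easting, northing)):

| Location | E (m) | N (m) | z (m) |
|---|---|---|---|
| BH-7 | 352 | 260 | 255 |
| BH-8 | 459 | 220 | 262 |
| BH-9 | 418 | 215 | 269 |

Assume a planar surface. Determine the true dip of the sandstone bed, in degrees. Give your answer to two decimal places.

Let the plane be z = a·E + b·N + c.
BH-8−BH-7: 107a − 40b = 7;  BH-9−BH-7: 66a − 45b = 14.
Solving gives a = −0.11264, b = −0.47632.
Gradient magnitude |∇z| = √(a² + b²) = √(0.01269 + 0.22688) = 0.48946.
True dip = arctan(0.48946) = 26.08°, dipping toward NNE (azimuth ≈ 013°).

26.08°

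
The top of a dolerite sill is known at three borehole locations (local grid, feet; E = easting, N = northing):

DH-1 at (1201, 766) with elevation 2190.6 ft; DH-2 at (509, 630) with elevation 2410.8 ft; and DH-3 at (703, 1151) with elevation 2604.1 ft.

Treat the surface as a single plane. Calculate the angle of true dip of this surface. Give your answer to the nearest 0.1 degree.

Let the plane be z = a·E + b·N + c.
DH-2−DH-1: −692a − 136b = 220.2;  DH-3−DH-1: −498a + 385b = 413.5.
Solving gives a = −0.42201, b = 0.52816.
Gradient magnitude |∇z| = √(a² + b²) = √(0.17809 + 0.27895) = 0.67605.
True dip = arctan(0.67605) = 34.1°, dipping toward SE (azimuth ≈ 141°).

34.1°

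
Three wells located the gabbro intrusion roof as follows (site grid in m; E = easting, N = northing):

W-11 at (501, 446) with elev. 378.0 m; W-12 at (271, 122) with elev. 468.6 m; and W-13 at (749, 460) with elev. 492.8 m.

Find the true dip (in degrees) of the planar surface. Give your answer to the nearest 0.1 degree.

38.9°

Let the plane be z = a·E + b·N + c.
W-12−W-11: −230a − 324b = 90.6;  W-13−W-11: 248a + 14b = 114.8.
Solving gives a = 0.49867, b = −0.63363.
Gradient magnitude |∇z| = √(a² + b²) = √(0.24867 + 0.40148) = 0.80632.
True dip = arctan(0.80632) = 38.9°, dipping toward NW (azimuth ≈ 322°).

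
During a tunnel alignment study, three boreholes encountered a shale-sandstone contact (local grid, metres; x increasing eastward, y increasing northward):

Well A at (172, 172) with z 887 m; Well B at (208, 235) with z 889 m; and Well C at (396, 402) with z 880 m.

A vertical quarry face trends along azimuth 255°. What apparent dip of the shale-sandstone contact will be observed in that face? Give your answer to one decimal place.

6.7°

Let the plane be z = a·x + b·y + c.
Well B−Well A: 36a + 63b = 2;  Well C−Well A: 224a + 230b = −7.
Solving gives a = −0.15449, b = 0.12003.
Unit vector along 255° is (sin 255°, cos 255°) = (-0.9659, -0.2588).
Slope in that direction = a·(-0.9659) + b·(-0.2588) = 0.11816.
Apparent dip = arctan|0.11816| = 6.7° (true dip is 11.1°, so apparent ≤ true as expected).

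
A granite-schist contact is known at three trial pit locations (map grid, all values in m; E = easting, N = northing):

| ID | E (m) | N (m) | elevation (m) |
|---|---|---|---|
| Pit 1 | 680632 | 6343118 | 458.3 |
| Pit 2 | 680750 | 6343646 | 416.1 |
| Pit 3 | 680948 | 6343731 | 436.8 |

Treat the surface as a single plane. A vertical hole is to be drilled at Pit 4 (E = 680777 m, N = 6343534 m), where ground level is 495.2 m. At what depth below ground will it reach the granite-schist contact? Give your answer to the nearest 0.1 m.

62.2 m

Let the plane be z = a·E + b·N + c.
Pit 2−Pit 1: 118a + 528b = −42.2;  Pit 3−Pit 1: 316a + 613b = −21.5.
Solving gives a = 0.153592060, b = −0.114249741.
Then c = 458.3 − a·680632 − b·6343118 = 620618.22.
At (680777, 6343534): z_contact = 104561.94 − 724747.12 + 620618.22 = 433.04 m.
Depth below ground = 495.2 − 433.04 = 62.2 m.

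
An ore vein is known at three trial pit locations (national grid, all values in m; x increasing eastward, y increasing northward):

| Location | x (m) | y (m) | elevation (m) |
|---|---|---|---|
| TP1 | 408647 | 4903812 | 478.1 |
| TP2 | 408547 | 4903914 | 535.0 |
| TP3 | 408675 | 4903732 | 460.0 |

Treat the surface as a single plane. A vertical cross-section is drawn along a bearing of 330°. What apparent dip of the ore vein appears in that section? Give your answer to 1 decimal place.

16.7°

Two edge vectors: TP1→TP2 = (-100, 102, 56.9), TP1→TP3 = (28, -80, -18.1).
Normal n = (TP1→TP2) × (TP1→TP3) = (2705.8, -216.8, 5144).
So ∂z/∂x = −n_x/n_z = −0.52601 and ∂z/∂y = −n_y/n_z = 0.04215.
Unit vector along 330° is (sin 330°, cos 330°) = (-0.5000, 0.8660).
Slope in that direction = a·(-0.5000) + b·(0.8660) = 0.29951.
Apparent dip = arctan|0.29951| = 16.7° (true dip is 27.8°, so apparent ≤ true as expected).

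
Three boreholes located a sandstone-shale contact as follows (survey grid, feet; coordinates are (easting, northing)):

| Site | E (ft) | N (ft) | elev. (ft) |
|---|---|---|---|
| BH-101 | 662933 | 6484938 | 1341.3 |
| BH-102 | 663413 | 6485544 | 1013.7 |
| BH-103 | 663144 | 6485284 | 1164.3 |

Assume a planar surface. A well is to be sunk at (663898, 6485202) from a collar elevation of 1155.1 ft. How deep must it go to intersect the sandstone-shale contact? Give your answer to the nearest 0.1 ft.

Two edge vectors: BH-101→BH-102 = (480, 606, -327.6), BH-101→BH-103 = (211, 346, -177).
Normal n = (BH-101→BH-102) × (BH-101→BH-103) = (6087.6, 15836.4, 38214).
So ∂z/∂E = −n_x/n_z = −0.159302873 and ∂z/∂N = −n_y/n_z = −0.414413566.
Intercept c from BH-101: 1341.3 + 105607.13 + 2687446.28 = 2794394.71.
At (663898, 6485202): z_contact = −105760.86 − 2687555.69 + 2794394.71 = 1078.17 ft.
Depth below ground = 1155.1 − 1078.17 = 76.9 ft.

76.9 ft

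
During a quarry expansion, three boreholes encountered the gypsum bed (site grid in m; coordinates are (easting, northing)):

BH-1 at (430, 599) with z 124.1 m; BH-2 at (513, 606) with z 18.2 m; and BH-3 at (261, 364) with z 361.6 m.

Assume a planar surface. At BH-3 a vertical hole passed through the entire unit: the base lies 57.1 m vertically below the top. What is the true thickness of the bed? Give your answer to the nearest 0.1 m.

Two edge vectors: BH-1→BH-2 = (83, 7, -105.9), BH-1→BH-3 = (-169, -235, 237.5).
Normal n = (BH-1→BH-2) × (BH-1→BH-3) = (-23224, -1815.4, -18322).
So ∂z/∂E = −n_x/n_z = −1.26755 and ∂z/∂N = −n_y/n_z = −0.09908.
|∇z| = √(a²+b²) = 1.27141, so dip δ = arctan(1.27141) = 51.81°.
True thickness = vertical thickness × cos δ = 57.1 × cos 51.81° = 35.3 m.

35.3 m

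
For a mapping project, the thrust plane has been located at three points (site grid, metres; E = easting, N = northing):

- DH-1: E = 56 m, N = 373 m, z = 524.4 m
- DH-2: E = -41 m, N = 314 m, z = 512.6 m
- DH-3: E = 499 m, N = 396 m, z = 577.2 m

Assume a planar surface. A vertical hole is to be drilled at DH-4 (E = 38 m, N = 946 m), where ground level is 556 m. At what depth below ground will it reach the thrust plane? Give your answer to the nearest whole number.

Two edge vectors: DH-1→DH-2 = (-97, -59, -11.8), DH-1→DH-3 = (443, 23, 52.8).
Normal n = (DH-1→DH-2) × (DH-1→DH-3) = (-2843.8, -105.8, 23906).
So ∂z/∂E = −n_x/n_z = 0.11896 and ∂z/∂N = −n_y/n_z = 0.00443.
Intercept c from DH-1: 524.4 − 6.66 − 1.65 = 516.09.
At (38, 946): z_contact = 4.5 + 4.2 + 516.09 = 524.8 m.
Depth below ground = 556 − 524.8 = 31 m.

31 m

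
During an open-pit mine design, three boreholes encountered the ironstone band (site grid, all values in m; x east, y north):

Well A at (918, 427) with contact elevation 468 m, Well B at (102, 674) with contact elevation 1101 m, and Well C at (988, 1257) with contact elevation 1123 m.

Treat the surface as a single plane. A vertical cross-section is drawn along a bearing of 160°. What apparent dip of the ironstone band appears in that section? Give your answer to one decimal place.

Two edge vectors: Well A→Well B = (-816, 247, 633), Well A→Well C = (70, 830, 655).
Normal n = (Well A→Well B) × (Well A→Well C) = (-363605, 578790, -694570).
So ∂z/∂x = −n_x/n_z = −0.52350 and ∂z/∂y = −n_y/n_z = 0.83331.
Unit vector along 160° is (sin 160°, cos 160°) = (0.3420, -0.9397).
Slope in that direction = a·(0.3420) + b·(-0.9397) = −0.96210.
Apparent dip = arctan|0.96210| = 43.9° (true dip is 44.5°, so apparent ≤ true as expected).

43.9°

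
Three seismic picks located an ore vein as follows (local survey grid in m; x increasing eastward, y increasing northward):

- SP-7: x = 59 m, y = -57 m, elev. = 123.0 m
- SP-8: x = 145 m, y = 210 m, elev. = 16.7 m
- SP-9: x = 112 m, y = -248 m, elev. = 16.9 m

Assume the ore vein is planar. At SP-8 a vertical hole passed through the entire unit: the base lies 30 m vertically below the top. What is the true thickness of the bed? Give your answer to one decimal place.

15.9 m

Two edge vectors: SP-7→SP-8 = (86, 267, -106.3), SP-7→SP-9 = (53, -191, -106.1).
Normal n = (SP-7→SP-8) × (SP-7→SP-9) = (-48632, 3490.7, -30577).
So ∂z/∂x = −n_x/n_z = −1.59048 and ∂z/∂y = −n_y/n_z = 0.11416.
|∇z| = √(a²+b²) = 1.59457, so dip δ = arctan(1.59457) = 57.91°.
True thickness = vertical thickness × cos δ = 30 × cos 57.91° = 15.9 m.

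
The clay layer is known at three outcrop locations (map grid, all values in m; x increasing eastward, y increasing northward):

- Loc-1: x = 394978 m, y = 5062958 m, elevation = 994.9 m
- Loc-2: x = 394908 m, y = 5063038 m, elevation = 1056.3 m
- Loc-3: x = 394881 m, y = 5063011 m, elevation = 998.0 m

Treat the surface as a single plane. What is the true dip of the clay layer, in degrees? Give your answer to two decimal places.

57.99°

Two edge vectors: Loc-1→Loc-2 = (-70, 80, 61.4), Loc-1→Loc-3 = (-97, 53, 3.1).
Normal n = (Loc-1→Loc-2) × (Loc-1→Loc-3) = (-3006.2, -5738.8, 4050).
So ∂z/∂x = −n_x/n_z = 0.74227 and ∂z/∂y = −n_y/n_z = 1.41699.
Gradient magnitude |∇z| = √(a² + b²) = √(0.55097 + 2.00785) = 1.59963.
True dip = arctan(1.59963) = 57.99°, dipping toward SSW (azimuth ≈ 208°).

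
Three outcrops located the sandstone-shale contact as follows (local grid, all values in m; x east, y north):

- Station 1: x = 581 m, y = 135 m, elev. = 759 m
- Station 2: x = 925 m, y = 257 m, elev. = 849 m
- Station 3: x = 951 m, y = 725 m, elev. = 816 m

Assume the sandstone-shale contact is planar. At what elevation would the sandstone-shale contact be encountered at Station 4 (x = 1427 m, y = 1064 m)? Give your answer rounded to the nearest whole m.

Let the plane be z = a·x + b·y + c.
Station 2−Station 1: 344a + 122b = 90;  Station 3−Station 1: 370a + 590b = 57.
Solving gives a = 0.29240, b = −0.08676.
Then c = 759 − a·581 − b·135 = 600.83.
At (1427, 1064): z = 417.2 − 92.3 + 600.83 = 925.8 m.

926 m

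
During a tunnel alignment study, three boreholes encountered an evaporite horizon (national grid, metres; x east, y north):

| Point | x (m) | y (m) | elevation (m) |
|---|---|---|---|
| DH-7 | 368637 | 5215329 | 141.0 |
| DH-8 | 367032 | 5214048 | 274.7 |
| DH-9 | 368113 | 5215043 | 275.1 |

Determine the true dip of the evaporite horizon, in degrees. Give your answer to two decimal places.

42.91°

Let the plane be z = a·x + b·y + c.
DH-8−DH-7: −1605a − 1281b = 133.7;  DH-9−DH-7: −524a − 286b = 134.1.
Solving gives a = −0.62929, b = 0.68408.
Gradient magnitude |∇z| = √(a² + b²) = √(0.39600 + 0.46797) = 0.92950.
True dip = arctan(0.92950) = 42.91°, dipping toward SE (azimuth ≈ 137°).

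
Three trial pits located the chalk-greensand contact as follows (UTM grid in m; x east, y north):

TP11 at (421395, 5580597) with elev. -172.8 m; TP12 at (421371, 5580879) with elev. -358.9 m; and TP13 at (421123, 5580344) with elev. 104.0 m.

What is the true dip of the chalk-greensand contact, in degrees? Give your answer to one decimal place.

38.2°

Let the plane be z = a·x + b·y + c.
TP12−TP11: −24a + 282b = −186.1;  TP13−TP11: −272a − 253b = 276.8.
Solving gives a = −0.37419, b = −0.69178.
Gradient magnitude |∇z| = √(a² + b²) = √(0.14002 + 0.47855) = 0.78650.
True dip = arctan(0.78650) = 38.2°, dipping toward NNE (azimuth ≈ 028°).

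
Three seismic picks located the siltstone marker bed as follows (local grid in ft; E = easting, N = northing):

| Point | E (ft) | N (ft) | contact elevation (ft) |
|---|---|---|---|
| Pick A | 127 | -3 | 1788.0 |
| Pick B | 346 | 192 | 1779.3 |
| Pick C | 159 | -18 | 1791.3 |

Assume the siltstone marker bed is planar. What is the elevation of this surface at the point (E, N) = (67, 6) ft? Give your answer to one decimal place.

Two edge vectors: Pick A→Pick B = (219, 195, -8.7), Pick A→Pick C = (32, -15, 3.3).
Normal n = (Pick A→Pick B) × (Pick A→Pick C) = (513, -1001.1, -9525).
So ∂z/∂E = −n_x/n_z = 0.05386 and ∂z/∂N = −n_y/n_z = −0.10510.
Intercept c from Pick A: 1788 − 6.84 − 0.32 = 1780.84.
At (67, 6): z = 3.6 − 0.6 + 1780.84 = 1783.8 ft.

1783.8 ft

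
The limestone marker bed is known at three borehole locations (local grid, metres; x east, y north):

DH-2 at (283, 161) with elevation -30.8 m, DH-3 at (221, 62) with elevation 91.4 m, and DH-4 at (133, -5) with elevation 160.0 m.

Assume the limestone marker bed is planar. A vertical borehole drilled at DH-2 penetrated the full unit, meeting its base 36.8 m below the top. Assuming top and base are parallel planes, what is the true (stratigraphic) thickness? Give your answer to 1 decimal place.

Two edge vectors: DH-2→DH-3 = (-62, -99, 122.2), DH-2→DH-4 = (-150, -166, 190.8).
Normal n = (DH-2→DH-3) × (DH-2→DH-4) = (1396, -6500.4, -4558).
So ∂z/∂x = −n_x/n_z = 0.30627 and ∂z/∂y = −n_y/n_z = −1.42615.
|∇z| = √(a²+b²) = 1.45867, so dip δ = arctan(1.45867) = 55.57°.
True thickness = vertical thickness × cos δ = 36.8 × cos 55.57° = 20.8 m.

20.8 m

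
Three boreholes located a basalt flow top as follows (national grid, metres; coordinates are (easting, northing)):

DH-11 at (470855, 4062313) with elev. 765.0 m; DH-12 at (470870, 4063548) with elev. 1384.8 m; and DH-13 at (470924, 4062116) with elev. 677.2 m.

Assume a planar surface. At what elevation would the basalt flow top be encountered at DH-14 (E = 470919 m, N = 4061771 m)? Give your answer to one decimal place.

Let the plane be z = a·E + b·N + c.
DH-12−DH-11: 15a + 1235b = 619.8;  DH-13−DH-11: 69a − 197b = −87.8.
Solving gives a = 0.155014177, b = 0.499979585.
Then c = 765 − a·470855 − b·4062313 = −2103297.77.
At (470919, 4061771): z = 72999.1 + 2030802.6 − 2103297.77 = 503.9 m.

503.9 m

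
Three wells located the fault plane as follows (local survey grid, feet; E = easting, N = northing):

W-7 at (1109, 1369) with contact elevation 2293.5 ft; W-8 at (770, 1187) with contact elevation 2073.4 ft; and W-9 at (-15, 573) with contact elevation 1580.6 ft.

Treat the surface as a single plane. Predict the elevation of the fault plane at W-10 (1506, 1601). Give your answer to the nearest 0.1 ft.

Let the plane be z = a·E + b·N + c.
W-8−W-7: −339a − 182b = −220.1;  W-9−W-7: −1124a − 796b = −712.9.
Solving gives a = 0.696302, b = −0.087617.
Then c = 2293.5 − a·1109 − b·1369 = 1641.25.
At (1506, 1601): z = 1048.6 − 140.3 + 1641.25 = 2549.6 ft.

2549.6 ft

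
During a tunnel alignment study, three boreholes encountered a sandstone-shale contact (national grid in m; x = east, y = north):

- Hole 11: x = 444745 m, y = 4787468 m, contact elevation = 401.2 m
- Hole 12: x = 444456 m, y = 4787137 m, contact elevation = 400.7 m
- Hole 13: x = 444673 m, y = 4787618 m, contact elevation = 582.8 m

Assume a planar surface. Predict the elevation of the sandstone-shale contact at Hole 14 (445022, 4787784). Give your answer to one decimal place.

400.7 m

Two edge vectors: Hole 11→Hole 12 = (-289, -331, -0.5), Hole 11→Hole 13 = (-72, 150, 181.6).
Normal n = (Hole 11→Hole 12) × (Hole 11→Hole 13) = (-60034.6, 52518.4, -67182).
So ∂z/∂x = −n_x/n_z = −0.893611384 and ∂z/∂y = −n_y/n_z = 0.781733202.
Intercept c from Hole 11: 401.2 + 397429.19 − 3742522.69 = −3344692.30.
At (445022, 4787784): z = −397676.7 + 3742769.7 − 3344692.30 = 400.7 m.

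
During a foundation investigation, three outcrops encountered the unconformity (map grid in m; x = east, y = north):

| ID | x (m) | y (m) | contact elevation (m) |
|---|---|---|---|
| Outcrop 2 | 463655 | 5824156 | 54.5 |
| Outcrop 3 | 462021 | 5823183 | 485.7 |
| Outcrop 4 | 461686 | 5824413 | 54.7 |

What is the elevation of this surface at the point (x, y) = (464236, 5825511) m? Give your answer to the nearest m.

Let the plane be z = a·x + b·y + c.
Outcrop 3−Outcrop 2: −1634a − 973b = 431.2;  Outcrop 4−Outcrop 2: −1969a + 257b = 0.2.
Solving gives a = −0.04752727, b = −0.36335092.
Then c = 54.5 − a·463655 − b·5824156 = 2138303.21.
At (464236, 5825511): z = −22063.9 − 2116704.8 + 2138303.21 = -465.5 m.

-465 m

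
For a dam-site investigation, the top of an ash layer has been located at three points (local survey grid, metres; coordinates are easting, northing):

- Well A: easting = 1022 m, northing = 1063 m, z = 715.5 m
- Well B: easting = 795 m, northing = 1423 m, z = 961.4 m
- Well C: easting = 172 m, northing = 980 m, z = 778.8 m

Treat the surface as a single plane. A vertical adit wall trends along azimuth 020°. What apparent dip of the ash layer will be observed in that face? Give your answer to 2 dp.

Let the plane be z = a·easting + b·northing + c.
Well B−Well A: −227a + 360b = 245.9;  Well C−Well A: −850a − 83b = 63.3.
Solving gives a = −0.13298, b = 0.59920.
Unit vector along 020° is (sin 20°, cos 20°) = (0.3420, 0.9397).
Slope in that direction = a·(0.3420) + b·(0.9397) = 0.51759.
Apparent dip = arctan|0.51759| = 27.37° (true dip is 31.5°, so apparent ≤ true as expected).

27.37°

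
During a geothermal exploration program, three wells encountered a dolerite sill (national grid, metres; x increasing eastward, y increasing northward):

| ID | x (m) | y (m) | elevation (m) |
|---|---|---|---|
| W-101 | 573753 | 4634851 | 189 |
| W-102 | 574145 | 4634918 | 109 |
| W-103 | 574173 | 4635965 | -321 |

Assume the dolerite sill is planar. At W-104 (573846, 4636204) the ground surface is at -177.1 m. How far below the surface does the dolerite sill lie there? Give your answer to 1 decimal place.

197.2 m

Let the plane be z = a·x + b·y + c.
W-102−W-101: 392a + 67b = −80;  W-103−W-101: 420a + 1114b = −510.
Solving gives a = −0.134500720, b = −0.407100267.
Then c = 189 − a·573753 − b·4634851 = 1964208.27.
At (573846, 4636204): z_contact = −77182.70 − 1887399.89 + 1964208.27 = -374.32 m.
Depth below ground = -177.1 − (-374.32) = 197.2 m.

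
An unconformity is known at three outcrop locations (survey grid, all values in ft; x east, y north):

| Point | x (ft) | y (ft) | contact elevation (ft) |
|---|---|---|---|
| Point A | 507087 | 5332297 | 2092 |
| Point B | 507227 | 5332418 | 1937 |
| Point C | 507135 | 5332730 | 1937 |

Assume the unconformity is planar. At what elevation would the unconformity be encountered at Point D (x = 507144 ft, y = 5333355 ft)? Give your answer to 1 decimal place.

1766.5 ft

Let the plane be z = a·x + b·y + c.
Point B−Point A: 140a + 121b = −155;  Point C−Point A: 48a + 433b = −155.
Solving gives a = −0.882288550, b = −0.260162008.
Then c = 2092 − a·507087 − b·5332297 = 1836750.15.
At (507144, 5333355): z = −447447.3 − 1387536.3 + 1836750.15 = 1766.5 ft.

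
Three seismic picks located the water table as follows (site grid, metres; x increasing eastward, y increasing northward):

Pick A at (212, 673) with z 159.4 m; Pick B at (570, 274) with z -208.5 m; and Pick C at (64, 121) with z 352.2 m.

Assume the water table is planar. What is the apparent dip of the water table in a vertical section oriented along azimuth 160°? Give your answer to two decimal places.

17.73°

Two edge vectors: Pick A→Pick B = (358, -399, -367.9), Pick A→Pick C = (-148, -552, 192.8).
Normal n = (Pick A→Pick B) × (Pick A→Pick C) = (-280008, -14573.2, -256668).
So ∂z/∂x = −n_x/n_z = −1.09093 and ∂z/∂y = −n_y/n_z = −0.05678.
Unit vector along 160° is (sin 160°, cos 160°) = (0.3420, -0.9397).
Slope in that direction = a·(0.3420) + b·(-0.9397) = −0.31977.
Apparent dip = arctan|0.31977| = 17.73° (true dip is 47.5°, so apparent ≤ true as expected).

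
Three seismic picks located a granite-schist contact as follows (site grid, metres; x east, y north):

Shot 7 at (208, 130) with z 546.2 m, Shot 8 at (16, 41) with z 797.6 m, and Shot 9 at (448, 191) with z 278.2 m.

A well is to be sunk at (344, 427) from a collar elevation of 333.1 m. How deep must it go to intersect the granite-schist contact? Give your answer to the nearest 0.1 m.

180.3 m

Two edge vectors: Shot 7→Shot 8 = (-192, -89, 251.4), Shot 7→Shot 9 = (240, 61, -268).
Normal n = (Shot 7→Shot 8) × (Shot 7→Shot 9) = (8516.6, 8880, 9648).
So ∂z/∂x = −n_x/n_z = −0.88273 and ∂z/∂y = −n_y/n_z = −0.92040.
Intercept c from Shot 7: 546.2 + 183.61 + 119.65 = 849.46.
At (344, 427): z_contact = −303.66 − 393.01 + 849.46 = 152.79 m.
Depth below ground = 333.1 − 152.79 = 180.3 m.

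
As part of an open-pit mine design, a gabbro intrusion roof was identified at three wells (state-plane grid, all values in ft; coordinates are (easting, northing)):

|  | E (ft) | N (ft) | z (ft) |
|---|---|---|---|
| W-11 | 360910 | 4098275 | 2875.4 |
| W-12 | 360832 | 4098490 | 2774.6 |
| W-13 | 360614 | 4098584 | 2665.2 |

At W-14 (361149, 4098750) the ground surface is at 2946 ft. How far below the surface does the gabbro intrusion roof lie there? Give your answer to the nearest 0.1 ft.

Two edge vectors: W-11→W-12 = (-78, 215, -100.8), W-11→W-13 = (-296, 309, -210.2).
Normal n = (W-11→W-12) × (W-11→W-13) = (-14045.8, 13441.2, 39538).
So ∂z/∂E = −n_x/n_z = 0.355248116 and ∂z/∂N = −n_y/n_z = −0.339956498.
Intercept c from W-11: 2875.4 − 128212.60 + 1393235.21 = 1267898.02.
At (361149, 4098750): z_contact = 128297.50 − 1393396.69 + 1267898.02 = 2798.82 ft.
Depth below ground = 2946 − 2798.82 = 147.2 ft.

147.2 ft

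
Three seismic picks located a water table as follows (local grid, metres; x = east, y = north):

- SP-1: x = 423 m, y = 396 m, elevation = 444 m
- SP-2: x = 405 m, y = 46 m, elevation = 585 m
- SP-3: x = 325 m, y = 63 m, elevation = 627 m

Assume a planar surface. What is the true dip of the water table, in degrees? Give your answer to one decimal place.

35.3°

Two edge vectors: SP-1→SP-2 = (-18, -350, 141), SP-1→SP-3 = (-98, -333, 183).
Normal n = (SP-1→SP-2) × (SP-1→SP-3) = (-17097, -10524, -28306).
So ∂z/∂x = −n_x/n_z = −0.60401 and ∂z/∂y = −n_y/n_z = −0.37179.
Gradient magnitude |∇z| = √(a² + b²) = √(0.36482 + 0.13823) = 0.70926.
True dip = arctan(0.70926) = 35.3°, dipping toward ENE (azimuth ≈ 058°).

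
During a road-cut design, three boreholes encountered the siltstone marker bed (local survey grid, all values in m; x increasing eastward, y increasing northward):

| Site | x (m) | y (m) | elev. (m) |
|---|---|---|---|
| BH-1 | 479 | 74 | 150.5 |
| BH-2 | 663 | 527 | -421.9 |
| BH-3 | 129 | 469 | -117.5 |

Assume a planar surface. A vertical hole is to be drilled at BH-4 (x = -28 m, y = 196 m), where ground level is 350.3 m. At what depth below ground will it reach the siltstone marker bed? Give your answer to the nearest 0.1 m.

102.0 m

Let the plane be z = a·x + b·y + c.
BH-2−BH-1: 184a + 453b = −572.4;  BH-3−BH-1: −350a + 395b = −268.
Solving gives a = −0.45277, b = −1.07967.
Then c = 150.5 − a·479 − b·74 = 447.27.
At (-28, 196): z_contact = 12.68 − 211.62 + 447.27 = 248.33 m.
Depth below ground = 350.3 − 248.33 = 102.0 m.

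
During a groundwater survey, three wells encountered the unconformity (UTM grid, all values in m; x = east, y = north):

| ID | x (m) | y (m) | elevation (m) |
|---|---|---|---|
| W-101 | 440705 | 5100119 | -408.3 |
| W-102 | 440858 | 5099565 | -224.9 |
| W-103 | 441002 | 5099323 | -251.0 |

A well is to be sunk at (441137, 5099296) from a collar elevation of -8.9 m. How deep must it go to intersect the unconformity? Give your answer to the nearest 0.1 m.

Let the plane be z = a·x + b·y + c.
W-102−W-101: 153a − 554b = 183.4;  W-103−W-101: 297a − 796b = 157.3.
Solving gives a = −1.376425731, b = −0.711178947.
Then c = -408.3 − a·440705 − b·5100119 = 4233286.66.
At (441137, 5099296): z_contact = −607192.32 − 3626511.96 + 4233286.66 = -417.62 m.
Depth below ground = -8.9 − (-417.62) = 408.7 m.

408.7 m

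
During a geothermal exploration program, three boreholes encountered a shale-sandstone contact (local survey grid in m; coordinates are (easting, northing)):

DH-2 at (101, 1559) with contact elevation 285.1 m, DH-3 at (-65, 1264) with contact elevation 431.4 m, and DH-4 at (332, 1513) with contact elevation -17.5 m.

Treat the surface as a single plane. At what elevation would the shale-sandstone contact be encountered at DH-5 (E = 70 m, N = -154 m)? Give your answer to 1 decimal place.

-47.2 m

Let the plane be z = a·E + b·N + c.
DH-3−DH-2: −166a − 295b = 146.3;  DH-4−DH-2: 231a − 46b = −302.6.
Solving gives a = −1.266766, b = 0.216892.
Then c = 285.1 − a·101 − b·1559 = 74.91.
At (70, -154): z = −88.7 − 33.4 + 74.91 = -47.2 m.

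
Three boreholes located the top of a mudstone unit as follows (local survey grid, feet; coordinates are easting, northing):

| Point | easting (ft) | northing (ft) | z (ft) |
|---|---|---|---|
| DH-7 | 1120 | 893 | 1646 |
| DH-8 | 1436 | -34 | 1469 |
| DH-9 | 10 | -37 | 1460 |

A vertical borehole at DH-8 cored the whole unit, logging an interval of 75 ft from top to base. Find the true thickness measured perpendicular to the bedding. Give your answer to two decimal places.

Two edge vectors: DH-7→DH-8 = (316, -927, -177), DH-7→DH-9 = (-1110, -930, -186).
Normal n = (DH-7→DH-8) × (DH-7→DH-9) = (7812, 255246, -1322850).
So ∂z/∂easting = −n_x/n_z = 0.00591 and ∂z/∂northing = −n_y/n_z = 0.19295.
|∇z| = √(a²+b²) = 0.19304, so dip δ = arctan(0.19304) = 10.93°.
True thickness = vertical thickness × cos δ = 75 × cos 10.93° = 73.64 ft.

73.64 ft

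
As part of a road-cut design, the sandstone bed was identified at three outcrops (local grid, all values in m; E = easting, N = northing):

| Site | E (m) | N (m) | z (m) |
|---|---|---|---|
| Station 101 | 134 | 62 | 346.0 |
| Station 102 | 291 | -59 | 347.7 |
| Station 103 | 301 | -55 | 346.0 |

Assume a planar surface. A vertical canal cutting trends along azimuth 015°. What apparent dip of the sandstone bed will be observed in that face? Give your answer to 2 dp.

Let the plane be z = a·E + b·N + c.
Station 102−Station 101: 157a − 121b = 1.7;  Station 103−Station 101: 167a − 117b = 0.
Solving gives a = −0.10822, b = −0.15446.
Unit vector along 015° is (sin 15°, cos 15°) = (0.2588, 0.9659).
Slope in that direction = a·(0.2588) + b·(0.9659) = −0.17721.
Apparent dip = arctan|0.17721| = 10.05° (true dip is 10.7°, so apparent ≤ true as expected).

10.05°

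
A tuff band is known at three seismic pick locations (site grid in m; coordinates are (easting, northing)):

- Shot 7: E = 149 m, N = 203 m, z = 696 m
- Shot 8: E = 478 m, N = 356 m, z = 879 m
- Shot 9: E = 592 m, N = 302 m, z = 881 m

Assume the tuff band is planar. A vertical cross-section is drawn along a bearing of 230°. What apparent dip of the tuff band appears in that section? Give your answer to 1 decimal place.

Two edge vectors: Shot 7→Shot 8 = (329, 153, 183), Shot 7→Shot 9 = (443, 99, 185).
Normal n = (Shot 7→Shot 8) × (Shot 7→Shot 9) = (10188, 20204, -35208).
So ∂z/∂E = −n_x/n_z = 0.28937 and ∂z/∂N = −n_y/n_z = 0.57385.
Unit vector along 230° is (sin 230°, cos 230°) = (-0.7660, -0.6428).
Slope in that direction = a·(-0.7660) + b·(-0.6428) = −0.59053.
Apparent dip = arctan|0.59053| = 30.6° (true dip is 32.7°, so apparent ≤ true as expected).

30.6°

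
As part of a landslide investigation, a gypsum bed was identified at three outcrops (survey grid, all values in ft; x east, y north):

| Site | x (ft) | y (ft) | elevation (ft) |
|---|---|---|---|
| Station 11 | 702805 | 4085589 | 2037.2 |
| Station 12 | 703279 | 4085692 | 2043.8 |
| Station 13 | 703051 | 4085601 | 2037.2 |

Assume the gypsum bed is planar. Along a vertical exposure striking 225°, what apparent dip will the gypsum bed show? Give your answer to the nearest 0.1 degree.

3.2°

Let the plane be z = a·x + b·y + c.
Station 12−Station 11: 474a + 103b = 6.6;  Station 13−Station 11: 246a + 12b = 0.
Solving gives a = −0.00403, b = 0.08263.
Unit vector along 225° is (sin 225°, cos 225°) = (-0.7071, -0.7071).
Slope in that direction = a·(-0.7071) + b·(-0.7071) = −0.05558.
Apparent dip = arctan|0.05558| = 3.2° (true dip is 4.7°, so apparent ≤ true as expected).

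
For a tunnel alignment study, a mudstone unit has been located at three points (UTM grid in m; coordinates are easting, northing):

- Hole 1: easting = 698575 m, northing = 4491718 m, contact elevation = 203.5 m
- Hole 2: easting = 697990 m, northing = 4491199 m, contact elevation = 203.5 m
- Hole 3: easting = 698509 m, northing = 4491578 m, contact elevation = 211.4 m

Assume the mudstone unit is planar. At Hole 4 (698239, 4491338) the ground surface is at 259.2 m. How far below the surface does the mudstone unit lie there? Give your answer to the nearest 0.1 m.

47.8 m

Let the plane be z = a·easting + b·northing + c.
Hole 2−Hole 1: −585a − 519b = 0;  Hole 3−Hole 1: −66a − 140b = 7.9.
Solving gives a = 0.086053394, b = −0.096996600.
Then c = 203.5 − a·698575 − b·4491718 = 375770.12.
At (698239, 4491338): z_contact = 60085.84 − 435644.52 + 375770.12 = 211.44 m.
Depth below ground = 259.2 − 211.44 = 47.8 m.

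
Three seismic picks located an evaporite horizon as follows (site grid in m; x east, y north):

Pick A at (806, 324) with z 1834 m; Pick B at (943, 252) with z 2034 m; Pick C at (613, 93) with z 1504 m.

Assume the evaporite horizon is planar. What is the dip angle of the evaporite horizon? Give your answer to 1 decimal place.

57.1°

Let the plane be z = a·x + b·y + c.
Pick B−Pick A: 137a − 72b = 200;  Pick C−Pick A: −193a − 231b = −330.
Solving gives a = 1.53613, b = 0.14514.
Gradient magnitude |∇z| = √(a² + b²) = √(2.35970 + 0.02106) = 1.54297.
True dip = arctan(1.54297) = 57.1°, dipping toward W (azimuth ≈ 265°).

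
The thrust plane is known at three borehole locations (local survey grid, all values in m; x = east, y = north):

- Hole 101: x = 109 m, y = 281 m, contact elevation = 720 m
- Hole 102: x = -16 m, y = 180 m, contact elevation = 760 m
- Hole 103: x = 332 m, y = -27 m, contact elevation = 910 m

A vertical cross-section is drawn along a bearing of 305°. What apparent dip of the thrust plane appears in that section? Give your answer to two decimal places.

Let the plane be z = a·x + b·y + c.
Hole 102−Hole 101: −125a − 101b = 40;  Hole 103−Hole 101: 223a − 308b = 190.
Solving gives a = 0.11258, b = −0.53537.
Unit vector along 305° is (sin 305°, cos 305°) = (-0.8192, 0.5736).
Slope in that direction = a·(-0.8192) + b·(0.5736) = −0.39930.
Apparent dip = arctan|0.39930| = 21.77° (true dip is 28.7°, so apparent ≤ true as expected).

21.77°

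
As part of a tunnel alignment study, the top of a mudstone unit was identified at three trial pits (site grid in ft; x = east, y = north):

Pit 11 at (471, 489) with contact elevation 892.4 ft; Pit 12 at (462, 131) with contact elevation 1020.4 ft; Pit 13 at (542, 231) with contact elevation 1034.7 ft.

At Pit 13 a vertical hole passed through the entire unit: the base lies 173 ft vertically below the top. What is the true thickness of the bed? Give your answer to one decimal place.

Two edge vectors: Pit 11→Pit 12 = (-9, -358, 128), Pit 11→Pit 13 = (71, -258, 142.3).
Normal n = (Pit 11→Pit 12) × (Pit 11→Pit 13) = (-17919.4, 10368.7, 27740).
So ∂z/∂x = −n_x/n_z = 0.64598 and ∂z/∂y = −n_y/n_z = −0.37378.
|∇z| = √(a²+b²) = 0.74632, so dip δ = arctan(0.74632) = 36.73°.
True thickness = vertical thickness × cos δ = 173 × cos 36.73° = 138.6 ft.

138.6 ft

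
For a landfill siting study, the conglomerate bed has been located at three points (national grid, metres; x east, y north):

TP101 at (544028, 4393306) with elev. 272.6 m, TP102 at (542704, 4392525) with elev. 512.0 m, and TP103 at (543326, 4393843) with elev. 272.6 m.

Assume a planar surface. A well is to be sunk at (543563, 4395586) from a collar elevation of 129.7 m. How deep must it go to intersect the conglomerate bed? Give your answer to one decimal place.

113.9 m

Let the plane be z = a·x + b·y + c.
TP102−TP101: −1324a − 781b = 239.4;  TP103−TP101: −702a + 537b = 0.
Solving gives a = −0.102090768, b = −0.133459440.
Then c = 272.6 − a·544028 − b·4393306 = 642141.00.
At (543563, 4395586): z_contact = −55492.76 − 586632.45 + 642141.00 = 15.78 m.
Depth below ground = 129.7 − 15.78 = 113.9 m.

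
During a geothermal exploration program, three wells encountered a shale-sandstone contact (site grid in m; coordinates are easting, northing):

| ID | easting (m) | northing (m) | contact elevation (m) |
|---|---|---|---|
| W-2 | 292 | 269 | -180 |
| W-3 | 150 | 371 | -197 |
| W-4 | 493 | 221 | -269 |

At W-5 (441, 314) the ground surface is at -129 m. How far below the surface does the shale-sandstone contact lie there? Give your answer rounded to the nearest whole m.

Let the plane be z = a·easting + b·northing + c.
W-3−W-2: −142a + 102b = −17;  W-4−W-2: 201a − 48b = −89.
Solving gives a = −0.72293, b = −1.17310.
Then c = -180 − a·292 − b·269 = 346.66.
At (441, 314): z_contact = −318.8 − 368.4 + 346.66 = -340.5 m.
Depth below ground = -129 − (-340.5) = 212 m.

212 m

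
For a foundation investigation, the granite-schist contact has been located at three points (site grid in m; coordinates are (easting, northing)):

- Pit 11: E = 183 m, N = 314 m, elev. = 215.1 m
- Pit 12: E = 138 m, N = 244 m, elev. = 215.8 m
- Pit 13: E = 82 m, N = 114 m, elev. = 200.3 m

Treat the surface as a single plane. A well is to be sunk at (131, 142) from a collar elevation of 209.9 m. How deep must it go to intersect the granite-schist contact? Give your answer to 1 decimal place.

Let the plane be z = a·E + b·N + c.
Pit 12−Pit 11: −45a − 70b = 0.7;  Pit 13−Pit 11: −101a − 200b = −14.8.
Solving gives a = −0.60933, b = 0.38171.
Then c = 215.1 − a·183 − b·314 = 206.75.
At (131, 142): z_contact = −79.82 + 54.20 + 206.75 = 181.13 m.
Depth below ground = 209.9 − 181.13 = 28.8 m.

28.8 m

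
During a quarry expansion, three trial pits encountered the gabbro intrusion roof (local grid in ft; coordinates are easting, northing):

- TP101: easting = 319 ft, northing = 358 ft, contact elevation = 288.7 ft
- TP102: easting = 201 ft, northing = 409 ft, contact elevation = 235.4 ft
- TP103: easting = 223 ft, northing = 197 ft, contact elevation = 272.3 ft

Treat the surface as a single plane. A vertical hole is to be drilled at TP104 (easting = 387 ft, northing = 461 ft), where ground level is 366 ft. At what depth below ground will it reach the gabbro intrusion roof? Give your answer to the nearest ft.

64 ft

Let the plane be z = a·easting + b·northing + c.
TP102−TP101: −118a + 51b = −53.3;  TP103−TP101: −96a − 161b = −16.4.
Solving gives a = 0.39414, b = −0.13315.
Then c = 288.7 − a·319 − b·358 = 210.64.
At (387, 461): z_contact = 152.5 − 61.4 + 210.64 = 301.8 ft.
Depth below ground = 366 − 301.8 = 64 ft.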